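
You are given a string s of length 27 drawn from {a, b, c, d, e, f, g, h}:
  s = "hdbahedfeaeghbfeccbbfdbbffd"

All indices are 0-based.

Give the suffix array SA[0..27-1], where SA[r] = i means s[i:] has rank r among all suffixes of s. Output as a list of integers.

[9, 3, 2, 18, 22, 19, 13, 23, 17, 16, 26, 1, 21, 6, 8, 15, 5, 10, 25, 20, 7, 14, 24, 11, 12, 0, 4]

rank | idx | suffix
   0 |   9 | aeghbfeccbbfdbbffd
   1 |   3 | ahedfeaeghbfeccbbfdbbffd
   2 |   2 | bahedfeaeghbfeccbbfdbbffd
   3 |  18 | bbfdbbffd
   4 |  22 | bbffd
   5 |  19 | bfdbbffd
   6 |  13 | bfeccbbfdbbffd
   7 |  23 | bffd
   8 |  17 | cbbfdbbffd
   9 |  16 | ccbbfdbbffd
  10 |  26 | d
  11 |   1 | dbahedfeaeghbfeccbbfdbbffd
  12 |  21 | dbbffd
  13 |   6 | dfeaeghbfeccbbfdbbffd
  14 |   8 | eaeghbfeccbbfdbbffd
  15 |  15 | eccbbfdbbffd
  16 |   5 | edfeaeghbfeccbbfdbbffd
  17 |  10 | eghbfeccbbfdbbffd
  18 |  25 | fd
  19 |  20 | fdbbffd
  20 |   7 | feaeghbfeccbbfdbbffd
  21 |  14 | feccbbfdbbffd
  22 |  24 | ffd
  23 |  11 | ghbfeccbbfdbbffd
  24 |  12 | hbfeccbbfdbbffd
  25 |   0 | hdbahedfeaeghbfeccbbfdbbffd
  26 |   4 | hedfeaeghbfeccbbfdbbffd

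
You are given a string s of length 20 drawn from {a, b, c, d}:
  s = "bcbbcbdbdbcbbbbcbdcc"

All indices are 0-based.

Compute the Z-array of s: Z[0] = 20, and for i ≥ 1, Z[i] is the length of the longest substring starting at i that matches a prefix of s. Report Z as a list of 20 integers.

Z[0]=20
i=1: fresh scan; Z[1]=0
i=2: fresh scan; Z[2]=1 grow→box=[2,3)
i=3: fresh scan; Z[3]=3 grow→box=[3,6)
i=4: min(r-i=2, Z[1]=0)=0; Z[4]=0
i=5: min(r-i=1, Z[2]=1)=1; Z[5]=1
i=6: fresh scan; Z[6]=0
i=7: fresh scan; Z[7]=1 grow→box=[7,8)
i=8: fresh scan; Z[8]=0
i=9: fresh scan; Z[9]=4 grow→box=[9,13)
i=10: min(r-i=3, Z[1]=0)=0; Z[10]=0
i=11: min(r-i=2, Z[2]=1)=1; Z[11]=1
i=12: min(r-i=1, Z[3]=3)=1; Z[12]=1
i=13: fresh scan; Z[13]=1 grow→box=[13,14)
i=14: fresh scan; Z[14]=3 grow→box=[14,17)
i=15: min(r-i=2, Z[1]=0)=0; Z[15]=0
i=16: min(r-i=1, Z[2]=1)=1; Z[16]=1
i=17: fresh scan; Z[17]=0
i=18: fresh scan; Z[18]=0
i=19: fresh scan; Z[19]=0

[20, 0, 1, 3, 0, 1, 0, 1, 0, 4, 0, 1, 1, 1, 3, 0, 1, 0, 0, 0]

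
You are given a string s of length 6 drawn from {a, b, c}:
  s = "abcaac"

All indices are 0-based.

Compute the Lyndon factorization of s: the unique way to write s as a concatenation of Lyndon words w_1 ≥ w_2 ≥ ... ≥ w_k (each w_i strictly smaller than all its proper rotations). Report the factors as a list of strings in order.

["abc", "aac"]

emit factor 1: 'abc' (i=0, period=3)
emit factor 2: 'aac' (i=3, period=3)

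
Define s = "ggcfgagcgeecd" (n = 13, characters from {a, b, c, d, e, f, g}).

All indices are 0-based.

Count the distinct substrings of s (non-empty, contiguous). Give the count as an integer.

83

rank | idx | suffix
   0 |   5 | agcgeecd
   1 |  11 | cd
   2 |   2 | cfgagcgeecd
   3 |   7 | cgeecd
   4 |  12 | d
   5 |  10 | ecd
   6 |   9 | eecd
   7 |   3 | fgagcgeecd
   8 |   4 | gagcgeecd
   9 |   1 | gcfgagcgeecd
  10 |   6 | gcgeecd
  11 |   8 | geecd
  12 |   0 | ggcfgagcgeecd

SA = [5, 11, 2, 7, 12, 10, 9, 3, 4, 1, 6, 8, 0]
i: (SA[i-1],SA[i]) lcp shared
  1: (5,11) 0 ''
  2: (11,2) 1 'c'
  3: (2,7) 1 'c'
  4: (7,12) 0 ''
  5: (12,10) 0 ''
  6: (10,9) 1 'e'
  7: (9,3) 0 ''
  8: (3,4) 0 ''
  9: (4,1) 1 'g'
  10: (1,6) 2 'gc'
  11: (6,8) 1 'g'
  12: (8,0) 1 'g'

n(n+1)/2 = 13·14/2 = 91
Σ LCP = 0 + 0 + 1 + 1 + 0 + 0 + 1 + 0 + 0 + 1 + 2 + 1 + 1 = 8
distinct = 91 − 8 = 83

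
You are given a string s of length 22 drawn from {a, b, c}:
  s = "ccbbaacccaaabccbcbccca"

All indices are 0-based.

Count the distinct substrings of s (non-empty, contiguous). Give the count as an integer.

sorted suffixes:
  #0 SA[0]=21  'a'
  #1 SA[1]=9  'aaabccbcbccca'
  #2 SA[2]=10  'aabccbcbccca'
  #3 SA[3]=4  'aacccaaabccbcbccca'
  #4 SA[4]=11  'abccbcbccca'
  #5 SA[5]=5  'acccaaabccbcbccca'
  #6 SA[6]=3  'baacccaaabccbcbccca'
  #7 SA[7]=2  'bbaacccaaabccbcbccca'
  #8 SA[8]=15  'bcbccca'
  #9 SA[9]=12  'bccbcbccca'
  #10 SA[10]=17  'bccca'
  #11 SA[11]=20  'ca'
  #12 SA[12]=8  'caaabccbcbccca'
  #13 SA[13]=1  'cbbaacccaaabccbcbccca'
  #14 SA[14]=14  'cbcbccca'
  #15 SA[15]=16  'cbccca'
  #16 SA[16]=19  'cca'
  #17 SA[17]=7  'ccaaabccbcbccca'
  #18 SA[18]=0  'ccbbaacccaaabccbcbccca'
  #19 SA[19]=13  'ccbcbccca'
  #20 SA[20]=18  'ccca'
  #21 SA[21]=6  'cccaaabccbcbccca'

SA = [21, 9, 10, 4, 11, 5, 3, 2, 15, 12, 17, 20, 8, 1, 14, 16, 19, 7, 0, 13, 18, 6]
rank  pair      lcp
   1  s[21:],s[9:]  1  'a'
   2  s[9:],s[10:]  2  'aa'
   3  s[10:],s[4:]  2  'aa'
   4  s[4:],s[11:]  1  'a'
   5  s[11:],s[5:]  1  'a'
   6  s[5:],s[3:]  0  ''
   7  s[3:],s[2:]  1  'b'
   8  s[2:],s[15:]  1  'b'
   9  s[15:],s[12:]  2  'bc'
  10  s[12:],s[17:]  3  'bcc'
  11  s[17:],s[20:]  0  ''
  12  s[20:],s[8:]  2  'ca'
  13  s[8:],s[1:]  1  'c'
  14  s[1:],s[14:]  2  'cb'
  15  s[14:],s[16:]  3  'cbc'
  16  s[16:],s[19:]  1  'c'
  17  s[19:],s[7:]  3  'cca'
  18  s[7:],s[0:]  2  'cc'
  19  s[0:],s[13:]  3  'ccb'
  20  s[13:],s[18:]  2  'cc'
  21  s[18:],s[6:]  4  'ccca'

n(n+1)/2 = 22·23/2 = 253
Σ LCP = 0 + 1 + 2 + 2 + 1 + 1 + 0 + 1 + 1 + 2 + 3 + 0 + 2 + 1 + 2 + 3 + 1 + 3 + 2 + 3 + 2 + 4 = 37
distinct = 253 − 37 = 216

216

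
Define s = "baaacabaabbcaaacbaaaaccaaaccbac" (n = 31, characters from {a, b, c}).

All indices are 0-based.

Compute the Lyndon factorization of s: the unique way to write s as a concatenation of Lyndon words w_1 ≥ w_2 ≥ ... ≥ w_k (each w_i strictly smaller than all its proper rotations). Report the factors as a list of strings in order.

["b", "aaacabaabbcaaacb", "aaaaccaaaccbac"]

emit factor 1: 'b' (i=0, period=1)
emit factor 2: 'aaacabaabbcaaacb' (i=1, period=16)
emit factor 3: 'aaaaccaaaccbac' (i=17, period=14)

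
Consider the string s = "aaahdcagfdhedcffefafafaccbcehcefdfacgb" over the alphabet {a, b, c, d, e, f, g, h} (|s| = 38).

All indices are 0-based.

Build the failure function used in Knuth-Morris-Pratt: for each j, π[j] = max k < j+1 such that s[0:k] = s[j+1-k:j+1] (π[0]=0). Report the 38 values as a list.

π[0] = 0
j=1 s[j]='a': π[1]=1 (border 'a')
j=2 s[j]='a': π[2]=2 (border 'aa')
j=3 s[j]='h': k: 2→1→0; π[3]=0 (border '')
j=4 s[j]='d': π[4]=0 (border '')
j=5 s[j]='c': π[5]=0 (border '')
j=6 s[j]='a': π[6]=1 (border 'a')
j=7 s[j]='g': k: 1→0; π[7]=0 (border '')
j=8 s[j]='f': π[8]=0 (border '')
j=9 s[j]='d': π[9]=0 (border '')
j=10 s[j]='h': π[10]=0 (border '')
j=11 s[j]='e': π[11]=0 (border '')
j=12 s[j]='d': π[12]=0 (border '')
j=13 s[j]='c': π[13]=0 (border '')
j=14 s[j]='f': π[14]=0 (border '')
j=15 s[j]='f': π[15]=0 (border '')
j=16 s[j]='e': π[16]=0 (border '')
j=17 s[j]='f': π[17]=0 (border '')
j=18 s[j]='a': π[18]=1 (border 'a')
j=19 s[j]='f': k: 1→0; π[19]=0 (border '')
j=20 s[j]='a': π[20]=1 (border 'a')
j=21 s[j]='f': k: 1→0; π[21]=0 (border '')
j=22 s[j]='a': π[22]=1 (border 'a')
j=23 s[j]='c': k: 1→0; π[23]=0 (border '')
j=24 s[j]='c': π[24]=0 (border '')
j=25 s[j]='b': π[25]=0 (border '')
j=26 s[j]='c': π[26]=0 (border '')
j=27 s[j]='e': π[27]=0 (border '')
j=28 s[j]='h': π[28]=0 (border '')
j=29 s[j]='c': π[29]=0 (border '')
j=30 s[j]='e': π[30]=0 (border '')
j=31 s[j]='f': π[31]=0 (border '')
j=32 s[j]='d': π[32]=0 (border '')
j=33 s[j]='f': π[33]=0 (border '')
j=34 s[j]='a': π[34]=1 (border 'a')
j=35 s[j]='c': k: 1→0; π[35]=0 (border '')
j=36 s[j]='g': π[36]=0 (border '')
j=37 s[j]='b': π[37]=0 (border '')

[0, 1, 2, 0, 0, 0, 1, 0, 0, 0, 0, 0, 0, 0, 0, 0, 0, 0, 1, 0, 1, 0, 1, 0, 0, 0, 0, 0, 0, 0, 0, 0, 0, 0, 1, 0, 0, 0]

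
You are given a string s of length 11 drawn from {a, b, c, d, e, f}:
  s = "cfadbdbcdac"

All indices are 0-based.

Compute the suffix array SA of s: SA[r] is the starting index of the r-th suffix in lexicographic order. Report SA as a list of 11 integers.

rank→(start, suffix):
  0 → (9, 'ac')
  1 → (2, 'adbdbcdac')
  2 → (6, 'bcdac')
  3 → (4, 'bdbcdac')
  4 → (10, 'c')
  5 → (7, 'cdac')
  6 → (0, 'cfadbdbcdac')
  7 → (8, 'dac')
  8 → (5, 'dbcdac')
  9 → (3, 'dbdbcdac')
  10 → (1, 'fadbdbcdac')

[9, 2, 6, 4, 10, 7, 0, 8, 5, 3, 1]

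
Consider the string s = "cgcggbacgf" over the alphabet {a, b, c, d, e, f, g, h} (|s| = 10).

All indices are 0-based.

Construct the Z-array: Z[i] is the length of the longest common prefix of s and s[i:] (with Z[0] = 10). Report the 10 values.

Z[0]=10
i=1: i≥r, start 0; Z[1]=0
i=2: i≥r, start 0; Z[2]=2 extend→box=[2,4)
i=3: min(r-i=1, Z[1]=0)=0; Z[3]=0
i=4: i≥r, start 0; Z[4]=0
i=5: i≥r, start 0; Z[5]=0
i=6: i≥r, start 0; Z[6]=0
i=7: i≥r, start 0; Z[7]=2 extend→box=[7,9)
i=8: min(r-i=1, Z[1]=0)=0; Z[8]=0
i=9: i≥r, start 0; Z[9]=0

[10, 0, 2, 0, 0, 0, 0, 2, 0, 0]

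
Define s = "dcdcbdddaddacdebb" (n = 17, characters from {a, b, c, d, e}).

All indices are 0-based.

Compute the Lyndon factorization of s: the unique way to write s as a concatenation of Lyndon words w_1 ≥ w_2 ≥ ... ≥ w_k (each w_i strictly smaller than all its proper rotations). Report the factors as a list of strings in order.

emit factor 1: 'd' (i=0, period=1)
emit factor 2: 'cd' (i=1, period=2)
emit factor 3: 'c' (i=3, period=1)
emit factor 4: 'bddd' (i=4, period=4)
emit factor 5: 'add' (i=8, period=3)
emit factor 6: 'acdebb' (i=11, period=6)

["d", "cd", "c", "bddd", "add", "acdebb"]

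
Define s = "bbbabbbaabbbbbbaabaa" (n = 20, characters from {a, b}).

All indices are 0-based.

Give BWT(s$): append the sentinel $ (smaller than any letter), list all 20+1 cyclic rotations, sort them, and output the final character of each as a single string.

aabbbabaabbbbbbba$bba

rank  rotation               last
    0  $bbbabbbaabbbbbbaabaa  a
    1  a$bbbabbbaabbbbbbaaba  a
    2  aa$bbbabbbaabbbbbbaab  b
    3  aabaa$bbbabbbaabbbbbb  b
    4  aabbbbbbaabaa$bbbabbb  b
    5  abaa$bbbabbbaabbbbbba  a
    6  abbbaabbbbbbaabaa$bbb  b
    7  abbbbbbaabaa$bbbabbba  a
    8  baa$bbbabbbaabbbbbbaa  a
    9  baabaa$bbbabbbaabbbbb  b
   10  baabbbbbbaabaa$bbbabb  b
   11  babbbaabbbbbbaabaa$bb  b
   12  bbaabaa$bbbabbbaabbbb  b
   13  bbaabbbbbbaabaa$bbbab  b
   14  bbabbbaabbbbbbaabaa$b  b
   15  bbbaabaa$bbbabbbaabbb  b
   16  bbbaabbbbbbaabaa$bbba  a
   17  bbbabbbaabbbbbbaabaa$  $
   18  bbbbaabaa$bbbabbbaabb  b
   19  bbbbbaabaa$bbbabbbaab  b
   20  bbbbbbaabaa$bbbabbbaa  a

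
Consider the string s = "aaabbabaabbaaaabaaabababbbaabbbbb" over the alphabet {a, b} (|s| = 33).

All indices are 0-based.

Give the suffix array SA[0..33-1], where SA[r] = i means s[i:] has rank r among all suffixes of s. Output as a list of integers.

rank | idx | suffix
   0 |  11 | aaaabaaabababbbaabbbbb
   1 |  12 | aaabaaabababbbaabbbbb
   2 |  16 | aaabababbbaabbbbb
   3 |   0 | aaabbabaabbaaaabaaabababbbaabbbbb
   4 |  13 | aabaaabababbbaabbbbb
   5 |  17 | aabababbbaabbbbb
   6 |   7 | aabbaaaabaaabababbbaabbbbb
   7 |   1 | aabbabaabbaaaabaaabababbbaabbbbb
   8 |  26 | aabbbbb
   9 |  14 | abaaabababbbaabbbbb
  10 |   5 | abaabbaaaabaaabababbbaabbbbb
  11 |  18 | abababbbaabbbbb
  12 |  20 | ababbbaabbbbb
  13 |   8 | abbaaaabaaabababbbaabbbbb
  14 |   2 | abbabaabbaaaabaaabababbbaabbbbb
  15 |  22 | abbbaabbbbb
  16 |  27 | abbbbb
  17 |  32 | b
  18 |  10 | baaaabaaabababbbaabbbbb
  19 |  15 | baaabababbbaabbbbb
  20 |   6 | baabbaaaabaaabababbbaabbbbb
  21 |  25 | baabbbbb
  22 |   4 | babaabbaaaabaaabababbbaabbbbb
  23 |  19 | bababbbaabbbbb
  24 |  21 | babbbaabbbbb
  25 |  31 | bb
  26 |   9 | bbaaaabaaabababbbaabbbbb
  27 |  24 | bbaabbbbb
  28 |   3 | bbabaabbaaaabaaabababbbaabbbbb
  29 |  30 | bbb
  30 |  23 | bbbaabbbbb
  31 |  29 | bbbb
  32 |  28 | bbbbb

[11, 12, 16, 0, 13, 17, 7, 1, 26, 14, 5, 18, 20, 8, 2, 22, 27, 32, 10, 15, 6, 25, 4, 19, 21, 31, 9, 24, 3, 30, 23, 29, 28]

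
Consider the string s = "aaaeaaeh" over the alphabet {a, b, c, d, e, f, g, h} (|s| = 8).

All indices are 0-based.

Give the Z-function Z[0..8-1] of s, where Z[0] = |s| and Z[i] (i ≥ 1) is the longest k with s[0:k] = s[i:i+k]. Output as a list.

[8, 2, 1, 0, 2, 1, 0, 0]

Z[0]=8
i=1: outside box; Z[1]=2 grow→box=[1,3)
i=2: min(r-i=1, Z[1]=2)=1; Z[2]=1
i=3: outside box; Z[3]=0
i=4: outside box; Z[4]=2 grow→box=[4,6)
i=5: min(r-i=1, Z[1]=2)=1; Z[5]=1
i=6: outside box; Z[6]=0
i=7: outside box; Z[7]=0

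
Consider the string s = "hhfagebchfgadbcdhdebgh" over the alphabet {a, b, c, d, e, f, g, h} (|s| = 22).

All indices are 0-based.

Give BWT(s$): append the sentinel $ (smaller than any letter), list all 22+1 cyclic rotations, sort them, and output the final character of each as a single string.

rank  rotation                 last
    0  $hhfagebchfgadbcdhdebgh  h
    1  adbcdhdebgh$hhfagebchfg  g
    2  agebchfgadbcdhdebgh$hhf  f
    3  bcdhdebgh$hhfagebchfgad  d
    4  bchfgadbcdhdebgh$hhfage  e
    5  bgh$hhfagebchfgadbcdhde  e
    6  cdhdebgh$hhfagebchfgadb  b
    7  chfgadbcdhdebgh$hhfageb  b
    8  dbcdhdebgh$hhfagebchfga  a
    9  debgh$hhfagebchfgadbcdh  h
   10  dhdebgh$hhfagebchfgadbc  c
   11  ebchfgadbcdhdebgh$hhfag  g
   12  ebgh$hhfagebchfgadbcdhd  d
   13  fagebchfgadbcdhdebgh$hh  h
   14  fgadbcdhdebgh$hhfagebch  h
   15  gadbcdhdebgh$hhfagebchf  f
   16  gebchfgadbcdhdebgh$hhfa  a
   17  gh$hhfagebchfgadbcdhdeb  b
   18  h$hhfagebchfgadbcdhdebg  g
   19  hdebgh$hhfagebchfgadbcd  d
   20  hfagebchfgadbcdhdebgh$h  h
   21  hfgadbcdhdebgh$hhfagebc  c
   22  hhfagebchfgadbcdhdebgh$  $

hgfdeebbahcgdhhfabgdhc$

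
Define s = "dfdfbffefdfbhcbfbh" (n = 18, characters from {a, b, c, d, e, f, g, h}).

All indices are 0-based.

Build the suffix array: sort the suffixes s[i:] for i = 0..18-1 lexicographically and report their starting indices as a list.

rank | idx | suffix
   0 |  14 | bfbh
   1 |   4 | bffefdfbhcbfbh
   2 |  16 | bh
   3 |  11 | bhcbfbh
   4 |  13 | cbfbh
   5 |   2 | dfbffefdfbhcbfbh
   6 |   9 | dfbhcbfbh
   7 |   0 | dfdfbffefdfbhcbfbh
   8 |   7 | efdfbhcbfbh
   9 |   3 | fbffefdfbhcbfbh
  10 |  15 | fbh
  11 |  10 | fbhcbfbh
  12 |   1 | fdfbffefdfbhcbfbh
  13 |   8 | fdfbhcbfbh
  14 |   6 | fefdfbhcbfbh
  15 |   5 | ffefdfbhcbfbh
  16 |  17 | h
  17 |  12 | hcbfbh

[14, 4, 16, 11, 13, 2, 9, 0, 7, 3, 15, 10, 1, 8, 6, 5, 17, 12]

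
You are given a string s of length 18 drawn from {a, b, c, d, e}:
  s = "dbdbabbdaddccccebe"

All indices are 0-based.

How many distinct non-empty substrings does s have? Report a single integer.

rank | idx | suffix
   0 |   4 | abbdaddccccebe
   1 |   8 | addccccebe
   2 |   3 | babbdaddccccebe
   3 |   5 | bbdaddccccebe
   4 |   6 | bdaddccccebe
   5 |   1 | bdbabbdaddccccebe
   6 |  16 | be
   7 |  11 | ccccebe
   8 |  12 | cccebe
   9 |  13 | ccebe
  10 |  14 | cebe
  11 |   7 | daddccccebe
  12 |   2 | dbabbdaddccccebe
  13 |   0 | dbdbabbdaddccccebe
  14 |  10 | dccccebe
  15 |   9 | ddccccebe
  16 |  17 | e
  17 |  15 | ebe

SA = [4, 8, 3, 5, 6, 1, 16, 11, 12, 13, 14, 7, 2, 0, 10, 9, 17, 15]
[i] adj suffixes → lcp
  [1] 4/8 → 1 ('a')
  [2] 8/3 → 0 ('')
  [3] 3/5 → 1 ('b')
  [4] 5/6 → 1 ('b')
  [5] 6/1 → 2 ('bd')
  [6] 1/16 → 1 ('b')
  [7] 16/11 → 0 ('')
  [8] 11/12 → 3 ('ccc')
  [9] 12/13 → 2 ('cc')
  [10] 13/14 → 1 ('c')
  [11] 14/7 → 0 ('')
  [12] 7/2 → 1 ('d')
  [13] 2/0 → 2 ('db')
  [14] 0/10 → 1 ('d')
  [15] 10/9 → 1 ('d')
  [16] 9/17 → 0 ('')
  [17] 17/15 → 1 ('e')

n(n+1)/2 = 18·19/2 = 171
Σ LCP = 0 + 1 + 0 + 1 + 1 + 2 + 1 + 0 + 3 + 2 + 1 + 0 + 1 + 2 + 1 + 1 + 0 + 1 = 18
distinct = 171 − 18 = 153

153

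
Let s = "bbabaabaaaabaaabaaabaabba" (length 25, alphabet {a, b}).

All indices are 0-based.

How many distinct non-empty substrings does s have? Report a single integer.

rank→(start, suffix):
  0 → (24, 'a')
  1 → (7, 'aaaabaaabaaabaabba')
  2 → (8, 'aaabaaabaaabaabba')
  3 → (12, 'aaabaaabaabba')
  4 → (16, 'aaabaabba')
  5 → (4, 'aabaaaabaaabaaabaabba')
  6 → (9, 'aabaaabaaabaabba')
  7 → (13, 'aabaaabaabba')
  8 → (17, 'aabaabba')
  9 → (20, 'aabba')
  10 → (5, 'abaaaabaaabaaabaabba')
  11 → (10, 'abaaabaaabaabba')
  12 → (14, 'abaaabaabba')
  13 → (2, 'abaabaaaabaaabaaabaabba')
  14 → (18, 'abaabba')
  15 → (21, 'abba')
  16 → (23, 'ba')
  17 → (6, 'baaaabaaabaaabaabba')
  18 → (11, 'baaabaaabaabba')
  19 → (15, 'baaabaabba')
  20 → (3, 'baabaaaabaaabaaabaabba')
  21 → (19, 'baabba')
  22 → (1, 'babaabaaaabaaabaaabaabba')
  23 → (22, 'bba')
  24 → (0, 'bbabaabaaaabaaabaaabaabba')

SA = [24, 7, 8, 12, 16, 4, 9, 13, 17, 20, 5, 10, 14, 2, 18, 21, 23, 6, 11, 15, 3, 19, 1, 22, 0]
i: (SA[i-1],SA[i]) lcp shared
  1: (24,7) 1 'a'
  2: (7,8) 3 'aaa'
  3: (8,12) 10 'aaabaaabaa'
  4: (12,16) 6 'aaabaa'
  5: (16,4) 2 'aa'
  6: (4,9) 6 'aabaaa'
  7: (9,13) 9 'aabaaabaa'
  8: (13,17) 5 'aabaa'
  9: (17,20) 3 'aab'
  10: (20,5) 1 'a'
  11: (5,10) 5 'abaaa'
  12: (10,14) 8 'abaaabaa'
  13: (14,2) 4 'abaa'
  14: (2,18) 5 'abaab'
  15: (18,21) 2 'ab'
  16: (21,23) 0 ''
  17: (23,6) 2 'ba'
  18: (6,11) 4 'baaa'
  19: (11,15) 7 'baaabaa'
  20: (15,3) 3 'baa'
  21: (3,19) 4 'baab'
  22: (19,1) 2 'ba'
  23: (1,22) 1 'b'
  24: (22,0) 3 'bba'

n(n+1)/2 = 25·26/2 = 325
Σ LCP = 0 + 1 + 3 + 10 + 6 + 2 + 6 + 9 + 5 + 3 + 1 + 5 + 8 + 4 + 5 + 2 + 0 + 2 + 4 + 7 + 3 + 4 + 2 + 1 + 3 = 96
distinct = 325 − 96 = 229

229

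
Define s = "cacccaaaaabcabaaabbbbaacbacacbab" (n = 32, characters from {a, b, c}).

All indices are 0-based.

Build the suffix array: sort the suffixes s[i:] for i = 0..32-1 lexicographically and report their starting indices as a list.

rank | idx | suffix
   0 |   5 | aaaaabcabaaabbbbaacbacacbab
   1 |   6 | aaaabcabaaabbbbaacbacacbab
   2 |  14 | aaabbbbaacbacacbab
   3 |   7 | aaabcabaaabbbbaacbacacbab
   4 |  15 | aabbbbaacbacacbab
   5 |   8 | aabcabaaabbbbaacbacacbab
   6 |  21 | aacbacacbab
   7 |  30 | ab
   8 |  12 | abaaabbbbaacbacacbab
   9 |  16 | abbbbaacbacacbab
  10 |   9 | abcabaaabbbbaacbacacbab
  11 |  25 | acacbab
  12 |  27 | acbab
  13 |  22 | acbacacbab
  14 |   1 | acccaaaaabcabaaabbbbaacbacacbab
  15 |  31 | b
  16 |  13 | baaabbbbaacbacacbab
  17 |  20 | baacbacacbab
  18 |  29 | bab
  19 |  24 | bacacbab
  20 |  19 | bbaacbacacbab
  21 |  18 | bbbaacbacacbab
  22 |  17 | bbbbaacbacacbab
  23 |  10 | bcabaaabbbbaacbacacbab
  24 |   4 | caaaaabcabaaabbbbaacbacacbab
  25 |  11 | cabaaabbbbaacbacacbab
  26 |  26 | cacbab
  27 |   0 | cacccaaaaabcabaaabbbbaacbacacbab
  28 |  28 | cbab
  29 |  23 | cbacacbab
  30 |   3 | ccaaaaabcabaaabbbbaacbacacbab
  31 |   2 | cccaaaaabcabaaabbbbaacbacacbab

[5, 6, 14, 7, 15, 8, 21, 30, 12, 16, 9, 25, 27, 22, 1, 31, 13, 20, 29, 24, 19, 18, 17, 10, 4, 11, 26, 0, 28, 23, 3, 2]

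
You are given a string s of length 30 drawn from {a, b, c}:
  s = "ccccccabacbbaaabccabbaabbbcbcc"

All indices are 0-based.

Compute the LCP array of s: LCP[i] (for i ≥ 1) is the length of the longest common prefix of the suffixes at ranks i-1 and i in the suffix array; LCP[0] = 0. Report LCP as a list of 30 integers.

[0, 2, 3, 1, 2, 3, 2, 1, 0, 3, 2, 1, 4, 2, 2, 1, 2, 3, 0, 1, 3, 1, 2, 1, 2, 4, 2, 3, 4, 5]

sorted suffixes:
  #0 SA[0]=12  'aaabccabbaabbbcbcc'
  #1 SA[1]=21  'aabbbcbcc'
  #2 SA[2]=13  'aabccabbaabbbcbcc'
  #3 SA[3]=6  'abacbbaaabccabbaabbbcbcc'
  #4 SA[4]=18  'abbaabbbcbcc'
  #5 SA[5]=22  'abbbcbcc'
  #6 SA[6]=14  'abccabbaabbbcbcc'
  #7 SA[7]=8  'acbbaaabccabbaabbbcbcc'
  #8 SA[8]=11  'baaabccabbaabbbcbcc'
  #9 SA[9]=20  'baabbbcbcc'
  #10 SA[10]=7  'bacbbaaabccabbaabbbcbcc'
  #11 SA[11]=10  'bbaaabccabbaabbbcbcc'
  #12 SA[12]=19  'bbaabbbcbcc'
  #13 SA[13]=23  'bbbcbcc'
  #14 SA[14]=24  'bbcbcc'
  #15 SA[15]=25  'bcbcc'
  #16 SA[16]=27  'bcc'
  #17 SA[17]=15  'bccabbaabbbcbcc'
  #18 SA[18]=29  'c'
  #19 SA[19]=5  'cabacbbaaabccabbaabbbcbcc'
  #20 SA[20]=17  'cabbaabbbcbcc'
  #21 SA[21]=9  'cbbaaabccabbaabbbcbcc'
  #22 SA[22]=26  'cbcc'
  #23 SA[23]=28  'cc'
  #24 SA[24]=4  'ccabacbbaaabccabbaabbbcbcc'
  #25 SA[25]=16  'ccabbaabbbcbcc'
  #26 SA[26]=3  'cccabacbbaaabccabbaabbbcbcc'
  #27 SA[27]=2  'ccccabacbbaaabccabbaabbbcbcc'
  #28 SA[28]=1  'cccccabacbbaaabccabbaabbbcbcc'
  #29 SA[29]=0  'ccccccabacbbaaabccabbaabbbcbcc'

SA = [12, 21, 13, 6, 18, 22, 14, 8, 11, 20, 7, 10, 19, 23, 24, 25, 27, 15, 29, 5, 17, 9, 26, 28, 4, 16, 3, 2, 1, 0]
i: (SA[i-1],SA[i]) lcp shared
  1: (12,21) 2 'aa'
  2: (21,13) 3 'aab'
  3: (13,6) 1 'a'
  4: (6,18) 2 'ab'
  5: (18,22) 3 'abb'
  6: (22,14) 2 'ab'
  7: (14,8) 1 'a'
  8: (8,11) 0 ''
  9: (11,20) 3 'baa'
  10: (20,7) 2 'ba'
  11: (7,10) 1 'b'
  12: (10,19) 4 'bbaa'
  13: (19,23) 2 'bb'
  14: (23,24) 2 'bb'
  15: (24,25) 1 'b'
  16: (25,27) 2 'bc'
  17: (27,15) 3 'bcc'
  18: (15,29) 0 ''
  19: (29,5) 1 'c'
  20: (5,17) 3 'cab'
  21: (17,9) 1 'c'
  22: (9,26) 2 'cb'
  23: (26,28) 1 'c'
  24: (28,4) 2 'cc'
  25: (4,16) 4 'ccab'
  26: (16,3) 2 'cc'
  27: (3,2) 3 'ccc'
  28: (2,1) 4 'cccc'
  29: (1,0) 5 'ccccc'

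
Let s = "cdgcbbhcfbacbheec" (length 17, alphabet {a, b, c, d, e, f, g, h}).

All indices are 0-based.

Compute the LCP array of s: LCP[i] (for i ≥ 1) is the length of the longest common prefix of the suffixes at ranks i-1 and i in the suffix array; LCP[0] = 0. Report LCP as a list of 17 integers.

rank→(start, suffix):
  0 → (10, 'acbheec')
  1 → (9, 'bacbheec')
  2 → (4, 'bbhcfbacbheec')
  3 → (5, 'bhcfbacbheec')
  4 → (12, 'bheec')
  5 → (16, 'c')
  6 → (3, 'cbbhcfbacbheec')
  7 → (11, 'cbheec')
  8 → (0, 'cdgcbbhcfbacbheec')
  9 → (7, 'cfbacbheec')
  10 → (1, 'dgcbbhcfbacbheec')
  11 → (15, 'ec')
  12 → (14, 'eec')
  13 → (8, 'fbacbheec')
  14 → (2, 'gcbbhcfbacbheec')
  15 → (6, 'hcfbacbheec')
  16 → (13, 'heec')

SA = [10, 9, 4, 5, 12, 16, 3, 11, 0, 7, 1, 15, 14, 8, 2, 6, 13]
rank  pair      lcp
   1  s[10:],s[9:]  0  ''
   2  s[9:],s[4:]  1  'b'
   3  s[4:],s[5:]  1  'b'
   4  s[5:],s[12:]  2  'bh'
   5  s[12:],s[16:]  0  ''
   6  s[16:],s[3:]  1  'c'
   7  s[3:],s[11:]  2  'cb'
   8  s[11:],s[0:]  1  'c'
   9  s[0:],s[7:]  1  'c'
  10  s[7:],s[1:]  0  ''
  11  s[1:],s[15:]  0  ''
  12  s[15:],s[14:]  1  'e'
  13  s[14:],s[8:]  0  ''
  14  s[8:],s[2:]  0  ''
  15  s[2:],s[6:]  0  ''
  16  s[6:],s[13:]  1  'h'

[0, 0, 1, 1, 2, 0, 1, 2, 1, 1, 0, 0, 1, 0, 0, 0, 1]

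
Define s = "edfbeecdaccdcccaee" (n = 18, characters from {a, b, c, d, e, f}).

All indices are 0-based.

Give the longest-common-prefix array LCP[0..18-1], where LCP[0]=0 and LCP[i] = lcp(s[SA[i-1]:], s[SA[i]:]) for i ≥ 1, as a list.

[0, 1, 0, 0, 1, 2, 2, 1, 2, 0, 1, 1, 0, 1, 1, 1, 2, 0]

rank→(start, suffix):
  0 → (8, 'accdcccaee')
  1 → (15, 'aee')
  2 → (3, 'beecdaccdcccaee')
  3 → (14, 'caee')
  4 → (13, 'ccaee')
  5 → (12, 'cccaee')
  6 → (9, 'ccdcccaee')
  7 → (6, 'cdaccdcccaee')
  8 → (10, 'cdcccaee')
  9 → (7, 'daccdcccaee')
  10 → (11, 'dcccaee')
  11 → (1, 'dfbeecdaccdcccaee')
  12 → (17, 'e')
  13 → (5, 'ecdaccdcccaee')
  14 → (0, 'edfbeecdaccdcccaee')
  15 → (16, 'ee')
  16 → (4, 'eecdaccdcccaee')
  17 → (2, 'fbeecdaccdcccaee')

SA = [8, 15, 3, 14, 13, 12, 9, 6, 10, 7, 11, 1, 17, 5, 0, 16, 4, 2]
i: (SA[i-1],SA[i]) lcp shared
  1: (8,15) 1 'a'
  2: (15,3) 0 ''
  3: (3,14) 0 ''
  4: (14,13) 1 'c'
  5: (13,12) 2 'cc'
  6: (12,9) 2 'cc'
  7: (9,6) 1 'c'
  8: (6,10) 2 'cd'
  9: (10,7) 0 ''
  10: (7,11) 1 'd'
  11: (11,1) 1 'd'
  12: (1,17) 0 ''
  13: (17,5) 1 'e'
  14: (5,0) 1 'e'
  15: (0,16) 1 'e'
  16: (16,4) 2 'ee'
  17: (4,2) 0 ''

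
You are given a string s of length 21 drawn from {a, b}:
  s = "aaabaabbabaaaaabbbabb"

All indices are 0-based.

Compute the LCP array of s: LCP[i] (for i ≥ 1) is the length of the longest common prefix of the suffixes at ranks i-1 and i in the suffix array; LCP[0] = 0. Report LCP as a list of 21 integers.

[0, 4, 3, 4, 2, 3, 4, 1, 4, 2, 3, 3, 0, 1, 3, 2, 3, 1, 2, 4, 2]

rank | idx | suffix
   0 |  10 | aaaaabbbabb
   1 |  11 | aaaabbbabb
   2 |   0 | aaabaabbabaaaaabbbabb
   3 |  12 | aaabbbabb
   4 |   1 | aabaabbabaaaaabbbabb
   5 |   4 | aabbabaaaaabbbabb
   6 |  13 | aabbbabb
   7 |   8 | abaaaaabbbabb
   8 |   2 | abaabbabaaaaabbbabb
   9 |  18 | abb
  10 |   5 | abbabaaaaabbbabb
  11 |  14 | abbbabb
  12 |  20 | b
  13 |   9 | baaaaabbbabb
  14 |   3 | baabbabaaaaabbbabb
  15 |   7 | babaaaaabbbabb
  16 |  17 | babb
  17 |  19 | bb
  18 |   6 | bbabaaaaabbbabb
  19 |  16 | bbabb
  20 |  15 | bbbabb

SA = [10, 11, 0, 12, 1, 4, 13, 8, 2, 18, 5, 14, 20, 9, 3, 7, 17, 19, 6, 16, 15]
i: (SA[i-1],SA[i]) lcp shared
  1: (10,11) 4 'aaaa'
  2: (11,0) 3 'aaa'
  3: (0,12) 4 'aaab'
  4: (12,1) 2 'aa'
  5: (1,4) 3 'aab'
  6: (4,13) 4 'aabb'
  7: (13,8) 1 'a'
  8: (8,2) 4 'abaa'
  9: (2,18) 2 'ab'
  10: (18,5) 3 'abb'
  11: (5,14) 3 'abb'
  12: (14,20) 0 ''
  13: (20,9) 1 'b'
  14: (9,3) 3 'baa'
  15: (3,7) 2 'ba'
  16: (7,17) 3 'bab'
  17: (17,19) 1 'b'
  18: (19,6) 2 'bb'
  19: (6,16) 4 'bbab'
  20: (16,15) 2 'bb'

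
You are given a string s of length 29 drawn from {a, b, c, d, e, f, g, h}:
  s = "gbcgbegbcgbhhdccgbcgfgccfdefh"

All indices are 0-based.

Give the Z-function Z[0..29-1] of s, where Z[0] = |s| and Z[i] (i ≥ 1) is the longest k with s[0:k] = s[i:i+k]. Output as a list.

[29, 0, 0, 2, 0, 0, 5, 0, 0, 2, 0, 0, 0, 0, 0, 0, 4, 0, 0, 1, 0, 1, 0, 0, 0, 0, 0, 0, 0]

Z[0]=29
i=1: fresh scan; Z[1]=0
i=2: fresh scan; Z[2]=0
i=3: fresh scan; Z[3]=2 extend→box=[3,5)
i=4: min(r-i=1, Z[1]=0)=0; Z[4]=0
i=5: fresh scan; Z[5]=0
i=6: fresh scan; Z[6]=5 extend→box=[6,11)
i=7: min(r-i=4, Z[1]=0)=0; Z[7]=0
i=8: min(r-i=3, Z[2]=0)=0; Z[8]=0
i=9: min(r-i=2, Z[3]=2)=2; Z[9]=2
i=10: min(r-i=1, Z[4]=0)=0; Z[10]=0
i=11: fresh scan; Z[11]=0
i=12: fresh scan; Z[12]=0
i=13: fresh scan; Z[13]=0
i=14: fresh scan; Z[14]=0
i=15: fresh scan; Z[15]=0
i=16: fresh scan; Z[16]=4 extend→box=[16,20)
i=17: min(r-i=3, Z[1]=0)=0; Z[17]=0
i=18: min(r-i=2, Z[2]=0)=0; Z[18]=0
i=19: min(r-i=1, Z[3]=2)=1; Z[19]=1
i=20: fresh scan; Z[20]=0
i=21: fresh scan; Z[21]=1 extend→box=[21,22)
i=22: fresh scan; Z[22]=0
i=23: fresh scan; Z[23]=0
i=24: fresh scan; Z[24]=0
i=25: fresh scan; Z[25]=0
i=26: fresh scan; Z[26]=0
i=27: fresh scan; Z[27]=0
i=28: fresh scan; Z[28]=0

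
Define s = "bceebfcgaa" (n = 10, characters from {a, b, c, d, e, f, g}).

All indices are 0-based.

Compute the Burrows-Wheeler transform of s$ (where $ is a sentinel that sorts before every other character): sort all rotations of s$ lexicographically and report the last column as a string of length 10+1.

aag$ebfecbc

rank  rotation     last
    0  $bceebfcgaa  a
    1  a$bceebfcga  a
    2  aa$bceebfcg  g
    3  bceebfcgaa$  $
    4  bfcgaa$bcee  e
    5  ceebfcgaa$b  b
    6  cgaa$bceebf  f
    7  ebfcgaa$bce  e
    8  eebfcgaa$bc  c
    9  fcgaa$bceeb  b
   10  gaa$bceebfc  c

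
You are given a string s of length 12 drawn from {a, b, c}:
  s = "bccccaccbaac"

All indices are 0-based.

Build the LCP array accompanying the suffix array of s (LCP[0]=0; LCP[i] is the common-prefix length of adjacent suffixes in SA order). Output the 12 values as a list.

rank→(start, suffix):
  0 → (9, 'aac')
  1 → (10, 'ac')
  2 → (5, 'accbaac')
  3 → (8, 'baac')
  4 → (0, 'bccccaccbaac')
  5 → (11, 'c')
  6 → (4, 'caccbaac')
  7 → (7, 'cbaac')
  8 → (3, 'ccaccbaac')
  9 → (6, 'ccbaac')
  10 → (2, 'cccaccbaac')
  11 → (1, 'ccccaccbaac')

SA = [9, 10, 5, 8, 0, 11, 4, 7, 3, 6, 2, 1]
rank  pair      lcp
   1  s[9:],s[10:]  1  'a'
   2  s[10:],s[5:]  2  'ac'
   3  s[5:],s[8:]  0  ''
   4  s[8:],s[0:]  1  'b'
   5  s[0:],s[11:]  0  ''
   6  s[11:],s[4:]  1  'c'
   7  s[4:],s[7:]  1  'c'
   8  s[7:],s[3:]  1  'c'
   9  s[3:],s[6:]  2  'cc'
  10  s[6:],s[2:]  2  'cc'
  11  s[2:],s[1:]  3  'ccc'

[0, 1, 2, 0, 1, 0, 1, 1, 1, 2, 2, 3]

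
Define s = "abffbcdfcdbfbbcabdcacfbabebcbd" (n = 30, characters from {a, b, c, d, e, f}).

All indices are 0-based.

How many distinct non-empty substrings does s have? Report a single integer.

rank→(start, suffix):
  0 → (15, 'abdcacfbabebcbd')
  1 → (23, 'abebcbd')
  2 → (0, 'abffbcdfcdbfbbcabdcacfbabebcbd')
  3 → (19, 'acfbabebcbd')
  4 → (22, 'babebcbd')
  5 → (12, 'bbcabdcacfbabebcbd')
  6 → (13, 'bcabdcacfbabebcbd')
  7 → (26, 'bcbd')
  8 → (4, 'bcdfcdbfbbcabdcacfbabebcbd')
  9 → (28, 'bd')
  10 → (16, 'bdcacfbabebcbd')
  11 → (24, 'bebcbd')
  12 → (10, 'bfbbcabdcacfbabebcbd')
  13 → (1, 'bffbcdfcdbfbbcabdcacfbabebcbd')
  14 → (14, 'cabdcacfbabebcbd')
  15 → (18, 'cacfbabebcbd')
  16 → (27, 'cbd')
  17 → (8, 'cdbfbbcabdcacfbabebcbd')
  18 → (5, 'cdfcdbfbbcabdcacfbabebcbd')
  19 → (20, 'cfbabebcbd')
  20 → (29, 'd')
  21 → (9, 'dbfbbcabdcacfbabebcbd')
  22 → (17, 'dcacfbabebcbd')
  23 → (6, 'dfcdbfbbcabdcacfbabebcbd')
  24 → (25, 'ebcbd')
  25 → (21, 'fbabebcbd')
  26 → (11, 'fbbcabdcacfbabebcbd')
  27 → (3, 'fbcdfcdbfbbcabdcacfbabebcbd')
  28 → (7, 'fcdbfbbcabdcacfbabebcbd')
  29 → (2, 'ffbcdfcdbfbbcabdcacfbabebcbd')

SA = [15, 23, 0, 19, 22, 12, 13, 26, 4, 28, 16, 24, 10, 1, 14, 18, 27, 8, 5, 20, 29, 9, 17, 6, 25, 21, 11, 3, 7, 2]
rank  pair      lcp
   1  s[15:],s[23:]  2  'ab'
   2  s[23:],s[0:]  2  'ab'
   3  s[0:],s[19:]  1  'a'
   4  s[19:],s[22:]  0  ''
   5  s[22:],s[12:]  1  'b'
   6  s[12:],s[13:]  1  'b'
   7  s[13:],s[26:]  2  'bc'
   8  s[26:],s[4:]  2  'bc'
   9  s[4:],s[28:]  1  'b'
  10  s[28:],s[16:]  2  'bd'
  11  s[16:],s[24:]  1  'b'
  12  s[24:],s[10:]  1  'b'
  13  s[10:],s[1:]  2  'bf'
  14  s[1:],s[14:]  0  ''
  15  s[14:],s[18:]  2  'ca'
  16  s[18:],s[27:]  1  'c'
  17  s[27:],s[8:]  1  'c'
  18  s[8:],s[5:]  2  'cd'
  19  s[5:],s[20:]  1  'c'
  20  s[20:],s[29:]  0  ''
  21  s[29:],s[9:]  1  'd'
  22  s[9:],s[17:]  1  'd'
  23  s[17:],s[6:]  1  'd'
  24  s[6:],s[25:]  0  ''
  25  s[25:],s[21:]  0  ''
  26  s[21:],s[11:]  2  'fb'
  27  s[11:],s[3:]  2  'fb'
  28  s[3:],s[7:]  1  'f'
  29  s[7:],s[2:]  1  'f'

n(n+1)/2 = 30·31/2 = 465
Σ LCP = 0 + 2 + 2 + 1 + 0 + 1 + 1 + 2 + 2 + 1 + 2 + 1 + 1 + 2 + 0 + 2 + 1 + 1 + 2 + 1 + 0 + 1 + 1 + 1 + 0 + 0 + 2 + 2 + 1 + 1 = 34
distinct = 465 − 34 = 431

431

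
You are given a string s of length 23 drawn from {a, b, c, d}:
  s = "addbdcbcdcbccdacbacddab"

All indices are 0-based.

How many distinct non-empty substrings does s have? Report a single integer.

rank | idx | suffix
   0 |  21 | ab
   1 |  14 | acbacddab
   2 |  17 | acddab
   3 |   0 | addbdcbcdcbccdacbacddab
   4 |  22 | b
   5 |  16 | bacddab
   6 |  10 | bccdacbacddab
   7 |   6 | bcdcbccdacbacddab
   8 |   3 | bdcbcdcbccdacbacddab
   9 |  15 | cbacddab
  10 |   9 | cbccdacbacddab
  11 |   5 | cbcdcbccdacbacddab
  12 |  11 | ccdacbacddab
  13 |  12 | cdacbacddab
  14 |   7 | cdcbccdacbacddab
  15 |  18 | cddab
  16 |  20 | dab
  17 |  13 | dacbacddab
  18 |   2 | dbdcbcdcbccdacbacddab
  19 |   8 | dcbccdacbacddab
  20 |   4 | dcbcdcbccdacbacddab
  21 |  19 | ddab
  22 |   1 | ddbdcbcdcbccdacbacddab

SA = [21, 14, 17, 0, 22, 16, 10, 6, 3, 15, 9, 5, 11, 12, 7, 18, 20, 13, 2, 8, 4, 19, 1]
i: (SA[i-1],SA[i]) lcp shared
  1: (21,14) 1 'a'
  2: (14,17) 2 'ac'
  3: (17,0) 1 'a'
  4: (0,22) 0 ''
  5: (22,16) 1 'b'
  6: (16,10) 1 'b'
  7: (10,6) 2 'bc'
  8: (6,3) 1 'b'
  9: (3,15) 0 ''
  10: (15,9) 2 'cb'
  11: (9,5) 3 'cbc'
  12: (5,11) 1 'c'
  13: (11,12) 1 'c'
  14: (12,7) 2 'cd'
  15: (7,18) 2 'cd'
  16: (18,20) 0 ''
  17: (20,13) 2 'da'
  18: (13,2) 1 'd'
  19: (2,8) 1 'd'
  20: (8,4) 4 'dcbc'
  21: (4,19) 1 'd'
  22: (19,1) 2 'dd'

n(n+1)/2 = 23·24/2 = 276
Σ LCP = 0 + 1 + 2 + 1 + 0 + 1 + 1 + 2 + 1 + 0 + 2 + 3 + 1 + 1 + 2 + 2 + 0 + 2 + 1 + 1 + 4 + 1 + 2 = 31
distinct = 276 − 31 = 245

245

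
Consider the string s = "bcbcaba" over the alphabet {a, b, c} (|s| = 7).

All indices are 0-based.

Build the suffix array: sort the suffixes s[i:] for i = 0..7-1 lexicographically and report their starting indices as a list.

[6, 4, 5, 2, 0, 3, 1]

sorted suffixes:
  #0 SA[0]=6  'a'
  #1 SA[1]=4  'aba'
  #2 SA[2]=5  'ba'
  #3 SA[3]=2  'bcaba'
  #4 SA[4]=0  'bcbcaba'
  #5 SA[5]=3  'caba'
  #6 SA[6]=1  'cbcaba'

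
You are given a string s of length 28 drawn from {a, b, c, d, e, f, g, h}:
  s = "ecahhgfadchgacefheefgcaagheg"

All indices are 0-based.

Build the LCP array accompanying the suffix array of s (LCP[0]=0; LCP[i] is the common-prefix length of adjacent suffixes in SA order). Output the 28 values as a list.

[0, 1, 1, 1, 1, 0, 2, 1, 1, 0, 0, 1, 1, 2, 1, 0, 1, 1, 0, 1, 1, 1, 1, 0, 2, 1, 2, 1]

sorted suffixes:
  #0 SA[0]=22  'aagheg'
  #1 SA[1]=12  'acefheefgcaagheg'
  #2 SA[2]=7  'adchgacefheefgcaagheg'
  #3 SA[3]=23  'agheg'
  #4 SA[4]=2  'ahhgfadchgacefheefgcaagheg'
  #5 SA[5]=21  'caagheg'
  #6 SA[6]=1  'cahhgfadchgacefheefgcaagheg'
  #7 SA[7]=13  'cefheefgcaagheg'
  #8 SA[8]=9  'chgacefheefgcaagheg'
  #9 SA[9]=8  'dchgacefheefgcaagheg'
  #10 SA[10]=0  'ecahhgfadchgacefheefgcaagheg'
  #11 SA[11]=17  'eefgcaagheg'
  #12 SA[12]=18  'efgcaagheg'
  #13 SA[13]=14  'efheefgcaagheg'
  #14 SA[14]=26  'eg'
  #15 SA[15]=6  'fadchgacefheefgcaagheg'
  #16 SA[16]=19  'fgcaagheg'
  #17 SA[17]=15  'fheefgcaagheg'
  #18 SA[18]=27  'g'
  #19 SA[19]=11  'gacefheefgcaagheg'
  #20 SA[20]=20  'gcaagheg'
  #21 SA[21]=5  'gfadchgacefheefgcaagheg'
  #22 SA[22]=24  'gheg'
  #23 SA[23]=16  'heefgcaagheg'
  #24 SA[24]=25  'heg'
  #25 SA[25]=10  'hgacefheefgcaagheg'
  #26 SA[26]=4  'hgfadchgacefheefgcaagheg'
  #27 SA[27]=3  'hhgfadchgacefheefgcaagheg'

SA = [22, 12, 7, 23, 2, 21, 1, 13, 9, 8, 0, 17, 18, 14, 26, 6, 19, 15, 27, 11, 20, 5, 24, 16, 25, 10, 4, 3]
[i] adj suffixes → lcp
  [1] 22/12 → 1 ('a')
  [2] 12/7 → 1 ('a')
  [3] 7/23 → 1 ('a')
  [4] 23/2 → 1 ('a')
  [5] 2/21 → 0 ('')
  [6] 21/1 → 2 ('ca')
  [7] 1/13 → 1 ('c')
  [8] 13/9 → 1 ('c')
  [9] 9/8 → 0 ('')
  [10] 8/0 → 0 ('')
  [11] 0/17 → 1 ('e')
  [12] 17/18 → 1 ('e')
  [13] 18/14 → 2 ('ef')
  [14] 14/26 → 1 ('e')
  [15] 26/6 → 0 ('')
  [16] 6/19 → 1 ('f')
  [17] 19/15 → 1 ('f')
  [18] 15/27 → 0 ('')
  [19] 27/11 → 1 ('g')
  [20] 11/20 → 1 ('g')
  [21] 20/5 → 1 ('g')
  [22] 5/24 → 1 ('g')
  [23] 24/16 → 0 ('')
  [24] 16/25 → 2 ('he')
  [25] 25/10 → 1 ('h')
  [26] 10/4 → 2 ('hg')
  [27] 4/3 → 1 ('h')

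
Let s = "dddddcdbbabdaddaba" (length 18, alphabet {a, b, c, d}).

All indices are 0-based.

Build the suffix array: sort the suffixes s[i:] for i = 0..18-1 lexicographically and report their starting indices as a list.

rank→(start, suffix):
  0 → (17, 'a')
  1 → (15, 'aba')
  2 → (9, 'abdaddaba')
  3 → (12, 'addaba')
  4 → (16, 'ba')
  5 → (8, 'babdaddaba')
  6 → (7, 'bbabdaddaba')
  7 → (10, 'bdaddaba')
  8 → (5, 'cdbbabdaddaba')
  9 → (14, 'daba')
  10 → (11, 'daddaba')
  11 → (6, 'dbbabdaddaba')
  12 → (4, 'dcdbbabdaddaba')
  13 → (13, 'ddaba')
  14 → (3, 'ddcdbbabdaddaba')
  15 → (2, 'dddcdbbabdaddaba')
  16 → (1, 'ddddcdbbabdaddaba')
  17 → (0, 'dddddcdbbabdaddaba')

[17, 15, 9, 12, 16, 8, 7, 10, 5, 14, 11, 6, 4, 13, 3, 2, 1, 0]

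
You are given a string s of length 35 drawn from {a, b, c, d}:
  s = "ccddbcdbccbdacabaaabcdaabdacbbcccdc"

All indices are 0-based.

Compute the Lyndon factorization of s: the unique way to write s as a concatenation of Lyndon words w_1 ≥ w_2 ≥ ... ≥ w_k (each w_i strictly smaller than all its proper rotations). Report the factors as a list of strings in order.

emit factor 1: 'ccdd' (i=0, period=4)
emit factor 2: 'bcd' (i=4, period=3)
emit factor 3: 'bccbd' (i=7, period=5)
emit factor 4: 'ac' (i=12, period=2)
emit factor 5: 'ab' (i=14, period=2)
emit factor 6: 'aaabcdaabdacbbcccdc' (i=16, period=19)

["ccdd", "bcd", "bccbd", "ac", "ab", "aaabcdaabdacbbcccdc"]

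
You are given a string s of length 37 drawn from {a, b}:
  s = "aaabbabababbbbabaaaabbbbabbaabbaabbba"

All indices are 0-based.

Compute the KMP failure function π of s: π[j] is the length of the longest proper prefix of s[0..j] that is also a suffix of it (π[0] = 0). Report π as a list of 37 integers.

[0, 1, 2, 0, 0, 1, 0, 1, 0, 1, 0, 0, 0, 0, 1, 0, 1, 2, 3, 3, 4, 5, 0, 0, 1, 0, 0, 1, 2, 0, 0, 1, 2, 0, 0, 0, 1]

π[0] = 0
j=1 s[j]='a': π[1]=1 (border 'a')
j=2 s[j]='a': π[2]=2 (border 'aa')
j=3 s[j]='b': k: 2→1→0; π[3]=0 (border '')
j=4 s[j]='b': π[4]=0 (border '')
j=5 s[j]='a': π[5]=1 (border 'a')
j=6 s[j]='b': k: 1→0; π[6]=0 (border '')
j=7 s[j]='a': π[7]=1 (border 'a')
j=8 s[j]='b': k: 1→0; π[8]=0 (border '')
j=9 s[j]='a': π[9]=1 (border 'a')
j=10 s[j]='b': k: 1→0; π[10]=0 (border '')
j=11 s[j]='b': π[11]=0 (border '')
j=12 s[j]='b': π[12]=0 (border '')
j=13 s[j]='b': π[13]=0 (border '')
j=14 s[j]='a': π[14]=1 (border 'a')
j=15 s[j]='b': k: 1→0; π[15]=0 (border '')
j=16 s[j]='a': π[16]=1 (border 'a')
j=17 s[j]='a': π[17]=2 (border 'aa')
j=18 s[j]='a': π[18]=3 (border 'aaa')
j=19 s[j]='a': k: 3→2; π[19]=3 (border 'aaa')
j=20 s[j]='b': π[20]=4 (border 'aaab')
j=21 s[j]='b': π[21]=5 (border 'aaabb')
j=22 s[j]='b': k: 5→0; π[22]=0 (border '')
j=23 s[j]='b': π[23]=0 (border '')
j=24 s[j]='a': π[24]=1 (border 'a')
j=25 s[j]='b': k: 1→0; π[25]=0 (border '')
j=26 s[j]='b': π[26]=0 (border '')
j=27 s[j]='a': π[27]=1 (border 'a')
j=28 s[j]='a': π[28]=2 (border 'aa')
j=29 s[j]='b': k: 2→1→0; π[29]=0 (border '')
j=30 s[j]='b': π[30]=0 (border '')
j=31 s[j]='a': π[31]=1 (border 'a')
j=32 s[j]='a': π[32]=2 (border 'aa')
j=33 s[j]='b': k: 2→1→0; π[33]=0 (border '')
j=34 s[j]='b': π[34]=0 (border '')
j=35 s[j]='b': π[35]=0 (border '')
j=36 s[j]='a': π[36]=1 (border 'a')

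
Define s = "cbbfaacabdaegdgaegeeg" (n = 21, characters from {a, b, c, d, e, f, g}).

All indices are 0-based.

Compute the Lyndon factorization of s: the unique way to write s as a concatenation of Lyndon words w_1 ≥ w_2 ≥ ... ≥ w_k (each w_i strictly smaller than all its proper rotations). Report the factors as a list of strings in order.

["c", "bbf", "aacabdaegdgaegeeg"]

emit factor 1: 'c' (i=0, period=1)
emit factor 2: 'bbf' (i=1, period=3)
emit factor 3: 'aacabdaegdgaegeeg' (i=4, period=17)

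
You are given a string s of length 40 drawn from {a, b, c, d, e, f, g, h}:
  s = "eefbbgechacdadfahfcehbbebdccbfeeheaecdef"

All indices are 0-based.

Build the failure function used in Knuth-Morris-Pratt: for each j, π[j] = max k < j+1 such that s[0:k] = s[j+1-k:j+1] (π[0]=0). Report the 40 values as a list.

[0, 1, 0, 0, 0, 0, 1, 0, 0, 0, 0, 0, 0, 0, 0, 0, 0, 0, 0, 1, 0, 0, 0, 1, 0, 0, 0, 0, 0, 0, 1, 2, 0, 1, 0, 1, 0, 0, 1, 0]

π[0] = 0
j=1 s[j]='e': π[1]=1 (border 'e')
j=2 s[j]='f': k: 1→0; π[2]=0 (border '')
j=3 s[j]='b': π[3]=0 (border '')
j=4 s[j]='b': π[4]=0 (border '')
j=5 s[j]='g': π[5]=0 (border '')
j=6 s[j]='e': π[6]=1 (border 'e')
j=7 s[j]='c': k: 1→0; π[7]=0 (border '')
j=8 s[j]='h': π[8]=0 (border '')
j=9 s[j]='a': π[9]=0 (border '')
j=10 s[j]='c': π[10]=0 (border '')
j=11 s[j]='d': π[11]=0 (border '')
j=12 s[j]='a': π[12]=0 (border '')
j=13 s[j]='d': π[13]=0 (border '')
j=14 s[j]='f': π[14]=0 (border '')
j=15 s[j]='a': π[15]=0 (border '')
j=16 s[j]='h': π[16]=0 (border '')
j=17 s[j]='f': π[17]=0 (border '')
j=18 s[j]='c': π[18]=0 (border '')
j=19 s[j]='e': π[19]=1 (border 'e')
j=20 s[j]='h': k: 1→0; π[20]=0 (border '')
j=21 s[j]='b': π[21]=0 (border '')
j=22 s[j]='b': π[22]=0 (border '')
j=23 s[j]='e': π[23]=1 (border 'e')
j=24 s[j]='b': k: 1→0; π[24]=0 (border '')
j=25 s[j]='d': π[25]=0 (border '')
j=26 s[j]='c': π[26]=0 (border '')
j=27 s[j]='c': π[27]=0 (border '')
j=28 s[j]='b': π[28]=0 (border '')
j=29 s[j]='f': π[29]=0 (border '')
j=30 s[j]='e': π[30]=1 (border 'e')
j=31 s[j]='e': π[31]=2 (border 'ee')
j=32 s[j]='h': k: 2→1→0; π[32]=0 (border '')
j=33 s[j]='e': π[33]=1 (border 'e')
j=34 s[j]='a': k: 1→0; π[34]=0 (border '')
j=35 s[j]='e': π[35]=1 (border 'e')
j=36 s[j]='c': k: 1→0; π[36]=0 (border '')
j=37 s[j]='d': π[37]=0 (border '')
j=38 s[j]='e': π[38]=1 (border 'e')
j=39 s[j]='f': k: 1→0; π[39]=0 (border '')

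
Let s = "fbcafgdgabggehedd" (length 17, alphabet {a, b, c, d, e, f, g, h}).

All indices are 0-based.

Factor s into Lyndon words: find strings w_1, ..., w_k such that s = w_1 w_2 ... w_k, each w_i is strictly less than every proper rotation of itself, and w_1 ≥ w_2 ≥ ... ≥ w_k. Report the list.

["f", "bc", "afgdg", "abggehedd"]

emit factor 1: 'f' (i=0, period=1)
emit factor 2: 'bc' (i=1, period=2)
emit factor 3: 'afgdg' (i=3, period=5)
emit factor 4: 'abggehedd' (i=8, period=9)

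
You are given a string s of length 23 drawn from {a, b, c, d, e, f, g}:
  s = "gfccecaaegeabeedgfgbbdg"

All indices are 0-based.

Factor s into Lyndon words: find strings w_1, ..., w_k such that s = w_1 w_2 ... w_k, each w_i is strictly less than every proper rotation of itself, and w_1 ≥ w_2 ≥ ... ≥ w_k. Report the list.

emit factor 1: 'g' (i=0, period=1)
emit factor 2: 'f' (i=1, period=1)
emit factor 3: 'cce' (i=2, period=3)
emit factor 4: 'c' (i=5, period=1)
emit factor 5: 'aaegeabeedgfgbbdg' (i=6, period=17)

["g", "f", "cce", "c", "aaegeabeedgfgbbdg"]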